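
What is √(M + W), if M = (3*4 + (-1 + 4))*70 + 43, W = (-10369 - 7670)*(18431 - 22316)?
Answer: 4*√4380163 ≈ 8371.5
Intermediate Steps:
W = 70081515 (W = -18039*(-3885) = 70081515)
M = 1093 (M = (12 + 3)*70 + 43 = 15*70 + 43 = 1050 + 43 = 1093)
√(M + W) = √(1093 + 70081515) = √70082608 = 4*√4380163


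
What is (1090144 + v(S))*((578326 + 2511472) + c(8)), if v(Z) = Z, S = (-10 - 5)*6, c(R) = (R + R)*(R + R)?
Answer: 3368325722916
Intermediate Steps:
c(R) = 4*R**2 (c(R) = (2*R)*(2*R) = 4*R**2)
S = -90 (S = -15*6 = -90)
(1090144 + v(S))*((578326 + 2511472) + c(8)) = (1090144 - 90)*((578326 + 2511472) + 4*8**2) = 1090054*(3089798 + 4*64) = 1090054*(3089798 + 256) = 1090054*3090054 = 3368325722916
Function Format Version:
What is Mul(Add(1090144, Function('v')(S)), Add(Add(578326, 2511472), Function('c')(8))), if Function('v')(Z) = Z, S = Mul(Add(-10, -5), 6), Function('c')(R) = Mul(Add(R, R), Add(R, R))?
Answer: 3368325722916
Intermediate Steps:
Function('c')(R) = Mul(4, Pow(R, 2)) (Function('c')(R) = Mul(Mul(2, R), Mul(2, R)) = Mul(4, Pow(R, 2)))
S = -90 (S = Mul(-15, 6) = -90)
Mul(Add(1090144, Function('v')(S)), Add(Add(578326, 2511472), Function('c')(8))) = Mul(Add(1090144, -90), Add(Add(578326, 2511472), Mul(4, Pow(8, 2)))) = Mul(1090054, Add(3089798, Mul(4, 64))) = Mul(1090054, Add(3089798, 256)) = Mul(1090054, 3090054) = 3368325722916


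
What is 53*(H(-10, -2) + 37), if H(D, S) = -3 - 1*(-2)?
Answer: 1908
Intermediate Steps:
H(D, S) = -1 (H(D, S) = -3 + 2 = -1)
53*(H(-10, -2) + 37) = 53*(-1 + 37) = 53*36 = 1908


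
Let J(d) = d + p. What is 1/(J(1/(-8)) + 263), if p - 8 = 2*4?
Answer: 8/2231 ≈ 0.0035858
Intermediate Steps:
p = 16 (p = 8 + 2*4 = 8 + 8 = 16)
J(d) = 16 + d (J(d) = d + 16 = 16 + d)
1/(J(1/(-8)) + 263) = 1/((16 + 1/(-8)) + 263) = 1/((16 - ⅛) + 263) = 1/(127/8 + 263) = 1/(2231/8) = 8/2231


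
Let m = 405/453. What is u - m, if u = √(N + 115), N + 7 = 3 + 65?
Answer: -135/151 + 4*√11 ≈ 12.372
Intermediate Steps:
N = 61 (N = -7 + (3 + 65) = -7 + 68 = 61)
u = 4*√11 (u = √(61 + 115) = √176 = 4*√11 ≈ 13.266)
m = 135/151 (m = 405*(1/453) = 135/151 ≈ 0.89404)
u - m = 4*√11 - 1*135/151 = 4*√11 - 135/151 = -135/151 + 4*√11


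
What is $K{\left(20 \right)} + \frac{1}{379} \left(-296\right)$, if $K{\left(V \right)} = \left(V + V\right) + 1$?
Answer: $\frac{15243}{379} \approx 40.219$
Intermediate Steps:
$K{\left(V \right)} = 1 + 2 V$ ($K{\left(V \right)} = 2 V + 1 = 1 + 2 V$)
$K{\left(20 \right)} + \frac{1}{379} \left(-296\right) = \left(1 + 2 \cdot 20\right) + \frac{1}{379} \left(-296\right) = \left(1 + 40\right) + \frac{1}{379} \left(-296\right) = 41 - \frac{296}{379} = \frac{15243}{379}$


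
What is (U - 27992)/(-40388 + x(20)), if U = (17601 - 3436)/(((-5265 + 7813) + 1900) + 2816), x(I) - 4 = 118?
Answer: 67773241/97497408 ≈ 0.69513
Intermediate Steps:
x(I) = 122 (x(I) = 4 + 118 = 122)
U = 14165/7264 (U = 14165/((2548 + 1900) + 2816) = 14165/(4448 + 2816) = 14165/7264 ≈ 1.9500)
(U - 27992)/(-40388 + x(20)) = (14165/7264 - 27992)/(-40388 + 122) = -203319723/7264/(-40266) = -203319723/7264*(-1/40266) = 67773241/97497408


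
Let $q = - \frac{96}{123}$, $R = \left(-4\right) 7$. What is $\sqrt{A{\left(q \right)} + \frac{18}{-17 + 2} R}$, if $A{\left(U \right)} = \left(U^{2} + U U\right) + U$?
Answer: $\frac{2 \sqrt{357610}}{205} \approx 5.8342$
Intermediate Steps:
$R = -28$
$q = - \frac{32}{41}$ ($q = \left(-96\right) \frac{1}{123} = - \frac{32}{41} \approx -0.78049$)
$A{\left(U \right)} = U + 2 U^{2}$ ($A{\left(U \right)} = \left(U^{2} + U^{2}\right) + U = 2 U^{2} + U = U + 2 U^{2}$)
$\sqrt{A{\left(q \right)} + \frac{18}{-17 + 2} R} = \sqrt{- \frac{32 \left(1 + 2 \left(- \frac{32}{41}\right)\right)}{41} + \frac{18}{-17 + 2} \left(-28\right)} = \sqrt{- \frac{32 \left(1 - \frac{64}{41}\right)}{41} + \frac{18}{-15} \left(-28\right)} = \sqrt{\left(- \frac{32}{41}\right) \left(- \frac{23}{41}\right) + 18 \left(- \frac{1}{15}\right) \left(-28\right)} = \sqrt{\frac{736}{1681} - - \frac{168}{5}} = \sqrt{\frac{736}{1681} + \frac{168}{5}} = \sqrt{\frac{286088}{8405}} = \frac{2 \sqrt{357610}}{205}$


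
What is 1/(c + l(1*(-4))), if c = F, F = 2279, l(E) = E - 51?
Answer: 1/2224 ≈ 0.00044964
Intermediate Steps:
l(E) = -51 + E
c = 2279
1/(c + l(1*(-4))) = 1/(2279 + (-51 + 1*(-4))) = 1/(2279 + (-51 - 4)) = 1/(2279 - 55) = 1/2224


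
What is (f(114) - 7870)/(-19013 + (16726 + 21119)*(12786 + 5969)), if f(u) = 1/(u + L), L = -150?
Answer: -283321/25551502632 ≈ -1.1088e-5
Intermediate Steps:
f(u) = 1/(-150 + u) (f(u) = 1/(u - 150) = 1/(-150 + u))
(f(114) - 7870)/(-19013 + (16726 + 21119)*(12786 + 5969)) = (1/(-150 + 114) - 7870)/(-19013 + (16726 + 21119)*(12786 + 5969)) = (1/(-36) - 7870)/(-19013 + 37845*18755) = (-1/36 - 7870)/(-19013 + 709782975) = -283321/36/709763962 = -283321/36*1/709763962 = -283321/25551502632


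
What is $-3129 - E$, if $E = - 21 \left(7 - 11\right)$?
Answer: $-3213$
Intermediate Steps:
$E = 84$ ($E = - 21 \left(-4\right) = \left(-1\right) \left(-84\right) = 84$)
$-3129 - E = -3129 - 84 = -3213$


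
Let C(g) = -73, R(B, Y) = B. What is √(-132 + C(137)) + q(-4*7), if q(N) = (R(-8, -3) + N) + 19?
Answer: -17 + I*√205 ≈ -17.0 + 14.318*I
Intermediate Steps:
q(N) = 11 + N (q(N) = (-8 + N) + 19 = 11 + N)
√(-132 + C(137)) + q(-4*7) = √(-132 - 73) + (11 - 4*7) = √(-205) + (11 - 28) = I*√205 - 17 = -17 + I*√205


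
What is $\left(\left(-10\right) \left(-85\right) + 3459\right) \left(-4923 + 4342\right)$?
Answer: $-2503529$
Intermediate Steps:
$\left(\left(-10\right) \left(-85\right) + 3459\right) \left(-4923 + 4342\right) = \left(850 + 3459\right) \left(-581\right) = 4309 \left(-581\right) = -2503529$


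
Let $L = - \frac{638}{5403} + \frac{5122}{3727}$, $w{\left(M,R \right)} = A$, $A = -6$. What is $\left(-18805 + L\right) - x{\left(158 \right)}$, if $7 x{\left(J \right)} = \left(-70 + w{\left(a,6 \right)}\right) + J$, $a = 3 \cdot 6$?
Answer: $- \frac{2652205651997}{140958867} \approx -18815.0$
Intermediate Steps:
$a = 18$
$w{\left(M,R \right)} = -6$
$L = \frac{25296340}{20136981}$ ($L = \left(-638\right) \frac{1}{5403} + 5122 \cdot \frac{1}{3727} = - \frac{638}{5403} + \frac{5122}{3727} = \frac{25296340}{20136981} \approx 1.2562$)
$x{\left(J \right)} = - \frac{76}{7} + \frac{J}{7}$ ($x{\left(J \right)} = \frac{\left(-70 - 6\right) + J}{7} = \frac{-76 + J}{7} = - \frac{76}{7} + \frac{J}{7}$)
$\left(-18805 + L\right) - x{\left(158 \right)} = \left(-18805 + \frac{25296340}{20136981}\right) - \left(- \frac{76}{7} + \frac{1}{7} \cdot 158\right) = - \frac{378650631365}{20136981} - \left(- \frac{76}{7} + \frac{158}{7}\right) = - \frac{378650631365}{20136981} - \frac{82}{7} = - \frac{2652205651997}{140958867}$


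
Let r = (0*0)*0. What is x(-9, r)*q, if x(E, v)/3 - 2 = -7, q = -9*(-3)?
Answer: -405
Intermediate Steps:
r = 0 (r = 0*0 = 0)
q = 27
x(E, v) = -15 (x(E, v) = 6 + 3*(-7) = 6 - 21 = -15)
x(-9, r)*q = -15*27 = -405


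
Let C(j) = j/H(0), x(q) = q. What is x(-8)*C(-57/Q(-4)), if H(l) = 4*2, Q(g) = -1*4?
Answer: -57/4 ≈ -14.250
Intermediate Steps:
Q(g) = -4
H(l) = 8
C(j) = j/8
x(-8)*C(-57/Q(-4)) = -(-57)/(-4) = -(-57)*(-1)/4 = -57/4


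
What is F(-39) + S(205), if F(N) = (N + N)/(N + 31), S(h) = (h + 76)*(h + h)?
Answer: 460879/4 ≈ 1.1522e+5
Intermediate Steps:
S(h) = 2*h*(76 + h) (S(h) = (76 + h)*(2*h) = 2*h*(76 + h))
F(N) = 2*N/(31 + N) (F(N) = (2*N)/(31 + N) = 2*N/(31 + N))
F(-39) + S(205) = 2*(-39)/(31 - 39) + 2*205*(76 + 205) = 2*(-39)/(-8) + 2*205*281 = 2*(-39)*(-1/8) + 115210 = 39/4 + 115210 = 460879/4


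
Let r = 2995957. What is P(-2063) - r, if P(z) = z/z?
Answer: -2995956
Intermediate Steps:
P(z) = 1
P(-2063) - r = 1 - 1*2995957 = 1 - 2995957 = -2995956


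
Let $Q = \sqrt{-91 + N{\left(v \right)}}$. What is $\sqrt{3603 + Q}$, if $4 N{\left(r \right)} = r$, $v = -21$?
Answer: $\frac{\sqrt{14412 + 2 i \sqrt{385}}}{2} \approx 60.025 + 0.081722 i$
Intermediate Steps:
$N{\left(r \right)} = \frac{r}{4}$
$Q = \frac{i \sqrt{385}}{2}$ ($Q = \sqrt{-91 + \frac{1}{4} \left(-21\right)} = \sqrt{-91 - \frac{21}{4}} = \sqrt{- \frac{385}{4}} = \frac{i \sqrt{385}}{2} \approx 9.8107 i$)
$\sqrt{3603 + Q} = \sqrt{3603 + \frac{i \sqrt{385}}{2}}$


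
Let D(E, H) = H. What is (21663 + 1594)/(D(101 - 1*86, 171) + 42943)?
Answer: 23257/43114 ≈ 0.53943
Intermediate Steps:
(21663 + 1594)/(D(101 - 1*86, 171) + 42943) = (21663 + 1594)/(171 + 42943) = 23257/43114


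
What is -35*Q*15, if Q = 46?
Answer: -24150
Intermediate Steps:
-35*Q*15 = -35*46*15 = -1610*15 = -24150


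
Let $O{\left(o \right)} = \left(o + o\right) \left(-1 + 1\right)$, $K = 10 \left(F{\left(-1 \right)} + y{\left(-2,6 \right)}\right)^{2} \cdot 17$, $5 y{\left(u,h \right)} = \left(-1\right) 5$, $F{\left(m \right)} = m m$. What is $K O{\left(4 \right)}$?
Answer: $0$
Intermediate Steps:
$F{\left(m \right)} = m^{2}$
$y{\left(u,h \right)} = -1$ ($y{\left(u,h \right)} = \frac{\left(-1\right) 5}{5} = \frac{1}{5} \left(-5\right) = -1$)
$K = 0$ ($K = 10 \left(\left(-1\right)^{2} - 1\right)^{2} \cdot 17 = 10 \left(1 - 1\right)^{2} \cdot 17 = 10 \cdot 0^{2} \cdot 17 = 10 \cdot 0 \cdot 17 = 0 \cdot 17 = 0$)
$O{\left(o \right)} = 0$ ($O{\left(o \right)} = 2 o 0 = 0$)
$K O{\left(4 \right)} = 0 \cdot 0 = 0$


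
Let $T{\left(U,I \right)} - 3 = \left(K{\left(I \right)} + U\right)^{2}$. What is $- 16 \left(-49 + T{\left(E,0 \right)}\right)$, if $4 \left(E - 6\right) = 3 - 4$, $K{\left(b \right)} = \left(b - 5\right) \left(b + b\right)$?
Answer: $207$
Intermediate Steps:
$K{\left(b \right)} = 2 b \left(-5 + b\right)$ ($K{\left(b \right)} = \left(-5 + b\right) 2 b = 2 b \left(-5 + b\right)$)
$E = \frac{23}{4}$ ($E = 6 + \frac{3 - 4}{4} = 6 + \frac{1}{4} \left(-1\right) = 6 - \frac{1}{4} = \frac{23}{4} \approx 5.75$)
$T{\left(U,I \right)} = 3 + \left(U + 2 I \left(-5 + I\right)\right)^{2}$ ($T{\left(U,I \right)} = 3 + \left(2 I \left(-5 + I\right) + U\right)^{2} = 3 + \left(U + 2 I \left(-5 + I\right)\right)^{2}$)
$- 16 \left(-49 + T{\left(E,0 \right)}\right) = - 16 \left(-49 + \left(3 + \left(\frac{23}{4} + 2 \cdot 0 \left(-5 + 0\right)\right)^{2}\right)\right) = - 16 \left(-49 + \left(3 + \left(\frac{23}{4} + 2 \cdot 0 \left(-5\right)\right)^{2}\right)\right) = - 16 \left(-49 + \left(3 + \left(\frac{23}{4} + 0\right)^{2}\right)\right) = - 16 \left(-49 + \left(3 + \left(\frac{23}{4}\right)^{2}\right)\right) = - 16 \left(-49 + \left(3 + \frac{529}{16}\right)\right) = - 16 \left(-49 + \frac{577}{16}\right) = \left(-16\right) \left(- \frac{207}{16}\right) = 207$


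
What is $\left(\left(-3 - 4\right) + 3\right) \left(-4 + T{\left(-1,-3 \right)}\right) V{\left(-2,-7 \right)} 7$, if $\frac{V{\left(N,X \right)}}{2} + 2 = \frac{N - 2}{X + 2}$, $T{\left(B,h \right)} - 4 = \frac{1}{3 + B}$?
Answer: $\frac{168}{5} \approx 33.6$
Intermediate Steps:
$T{\left(B,h \right)} = 4 + \frac{1}{3 + B}$
$V{\left(N,X \right)} = -4 + \frac{2 \left(-2 + N\right)}{2 + X}$ ($V{\left(N,X \right)} = -4 + 2 \frac{N - 2}{X + 2} = -4 + 2 \frac{-2 + N}{2 + X} = -4 + \frac{2 \left(-2 + N\right)}{2 + X}$)
$\left(\left(-3 - 4\right) + 3\right) \left(-4 + T{\left(-1,-3 \right)}\right) V{\left(-2,-7 \right)} 7 = \left(\left(-3 - 4\right) + 3\right) \left(-4 + \frac{13 + 4 \left(-1\right)}{3 - 1}\right) \frac{2 \left(-6 - 2 - -14\right)}{2 - 7} \cdot 7 = \left(-7 + 3\right) \left(-4 + \frac{13 - 4}{2}\right) \frac{2 \left(-6 - 2 + 14\right)}{-5} \cdot 7 = - 4 \left(-4 + \frac{1}{2} \cdot 9\right) 2 \left(- \frac{1}{5}\right) 6 \cdot 7 = - 4 \left(-4 + \frac{9}{2}\right) \left(\left(- \frac{12}{5}\right) 7\right) = \left(-4\right) \frac{1}{2} \left(- \frac{84}{5}\right) = \left(-2\right) \left(- \frac{84}{5}\right) = \frac{168}{5}$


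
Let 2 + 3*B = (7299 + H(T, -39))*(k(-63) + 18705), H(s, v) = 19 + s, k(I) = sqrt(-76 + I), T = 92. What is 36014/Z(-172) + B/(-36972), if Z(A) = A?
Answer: -3479303135/2384694 - 95*I*sqrt(139)/1422 ≈ -1459.0 - 0.78765*I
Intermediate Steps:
B = 138604048/3 + 2470*I*sqrt(139) (B = -2/3 + ((7299 + (19 + 92))*(sqrt(-76 - 63) + 18705))/3 = -2/3 + ((7299 + 111)*(sqrt(-139) + 18705))/3 = -2/3 + (7410*(I*sqrt(139) + 18705))/3 = -2/3 + (7410*(18705 + I*sqrt(139)))/3 = -2/3 + (138604050 + 7410*I*sqrt(139))/3 = -2/3 + (46201350 + 2470*I*sqrt(139)) = 138604048/3 + 2470*I*sqrt(139) ≈ 4.6201e+7 + 29121.0*I)
36014/Z(-172) + B/(-36972) = 36014/(-172) + (138604048/3 + 2470*I*sqrt(139))/(-36972) = 36014*(-1/172) + (138604048/3 + 2470*I*sqrt(139))*(-1/36972) = -18007/86 + (-34651012/27729 - 95*I*sqrt(139)/1422) = -3479303135/2384694 - 95*I*sqrt(139)/1422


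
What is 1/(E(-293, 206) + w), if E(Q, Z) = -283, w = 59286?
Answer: 1/59003 ≈ 1.6948e-5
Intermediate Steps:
1/(E(-293, 206) + w) = 1/(-283 + 59286) = 1/59003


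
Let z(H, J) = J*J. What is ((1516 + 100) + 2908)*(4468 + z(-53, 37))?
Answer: 26406588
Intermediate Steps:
z(H, J) = J²
((1516 + 100) + 2908)*(4468 + z(-53, 37)) = ((1516 + 100) + 2908)*(4468 + 37²) = (1616 + 2908)*(4468 + 1369) = 4524*5837 = 26406588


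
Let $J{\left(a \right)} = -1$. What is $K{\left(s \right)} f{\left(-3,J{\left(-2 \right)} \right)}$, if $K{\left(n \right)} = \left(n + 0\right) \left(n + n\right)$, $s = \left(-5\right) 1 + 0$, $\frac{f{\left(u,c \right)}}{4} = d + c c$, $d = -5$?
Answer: $-800$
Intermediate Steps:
$f{\left(u,c \right)} = -20 + 4 c^{2}$ ($f{\left(u,c \right)} = 4 \left(-5 + c c\right) = 4 \left(-5 + c^{2}\right) = -20 + 4 c^{2}$)
$s = -5$ ($s = -5 + 0 = -5$)
$K{\left(n \right)} = 2 n^{2}$ ($K{\left(n \right)} = n 2 n = 2 n^{2}$)
$K{\left(s \right)} f{\left(-3,J{\left(-2 \right)} \right)} = 2 \left(-5\right)^{2} \left(-20 + 4 \left(-1\right)^{2}\right) = 2 \cdot 25 \left(-20 + 4 \cdot 1\right) = 50 \left(-20 + 4\right) = 50 \left(-16\right) = -800$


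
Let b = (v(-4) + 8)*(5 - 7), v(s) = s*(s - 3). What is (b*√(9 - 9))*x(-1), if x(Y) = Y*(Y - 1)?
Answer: 0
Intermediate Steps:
v(s) = s*(-3 + s)
b = -72 (b = (-4*(-3 - 4) + 8)*(5 - 7) = (-4*(-7) + 8)*(-2) = (28 + 8)*(-2) = 36*(-2) = -72)
x(Y) = Y*(-1 + Y)
(b*√(9 - 9))*x(-1) = (-72*√(9 - 9))*(-(-1 - 1)) = (-72*√0)*(-1*(-2)) = -72*0*2 = 0*2 = 0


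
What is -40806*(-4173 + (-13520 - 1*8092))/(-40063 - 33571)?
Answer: -526091355/36817 ≈ -14289.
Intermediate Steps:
-40806*(-4173 + (-13520 - 1*8092))/(-40063 - 33571) = -40806/((-73634/(-4173 + (-13520 - 8092)))) = -40806/((-73634/(-4173 - 21612))) = -40806/((-73634/(-25785))) = -40806/((-73634*(-1/25785))) = -40806/73634/25785 = -40806*25785/73634 = -526091355/36817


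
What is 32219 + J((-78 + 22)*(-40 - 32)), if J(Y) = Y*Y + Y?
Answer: 16293275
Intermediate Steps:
J(Y) = Y + Y² (J(Y) = Y² + Y = Y + Y²)
32219 + J((-78 + 22)*(-40 - 32)) = 32219 + ((-78 + 22)*(-40 - 32))*(1 + (-78 + 22)*(-40 - 32)) = 32219 + (-56*(-72))*(1 - 56*(-72)) = 32219 + 4032*(1 + 4032) = 32219 + 4032*4033 = 32219 + 16261056 = 16293275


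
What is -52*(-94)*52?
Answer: 254176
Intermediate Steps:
-52*(-94)*52 = 4888*52 = 254176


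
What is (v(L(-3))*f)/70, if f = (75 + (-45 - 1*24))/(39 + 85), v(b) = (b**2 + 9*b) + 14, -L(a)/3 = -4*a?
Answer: 1479/2170 ≈ 0.68157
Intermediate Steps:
L(a) = 12*a (L(a) = -(-12)*a = 12*a)
v(b) = 14 + b**2 + 9*b
f = 3/62 (f = (75 + (-45 - 24))/124 = (75 - 69)*(1/124) = 6*(1/124) = 3/62 ≈ 0.048387)
(v(L(-3))*f)/70 = ((14 + (12*(-3))**2 + 9*(12*(-3)))*(3/62))/70 = ((14 + (-36)**2 + 9*(-36))*(3/62))*(1/70) = ((14 + 1296 - 324)*(3/62))*(1/70) = (986*(3/62))*(1/70) = (1479/31)*(1/70) = 1479/2170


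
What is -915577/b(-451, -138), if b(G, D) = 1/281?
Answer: -257277137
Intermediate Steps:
b(G, D) = 1/281
-915577/b(-451, -138) = -915577/1/281 = -915577*281 = -257277137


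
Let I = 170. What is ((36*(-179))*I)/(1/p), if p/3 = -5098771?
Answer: 16756804965240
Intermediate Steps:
p = -15296313 (p = 3*(-5098771) = -15296313)
((36*(-179))*I)/(1/p) = ((36*(-179))*170)/(1/(-15296313)) = (-6444*170)/(-1/15296313) = -1095480*(-15296313) = 16756804965240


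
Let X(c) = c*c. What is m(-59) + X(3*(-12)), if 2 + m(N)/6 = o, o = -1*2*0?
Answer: 1284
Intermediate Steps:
o = 0 (o = -2*0 = 0)
m(N) = -12 (m(N) = -12 + 6*0 = -12 + 0 = -12)
X(c) = c²
m(-59) + X(3*(-12)) = -12 + (3*(-12))² = -12 + (-36)² = -12 + 1296 = 1284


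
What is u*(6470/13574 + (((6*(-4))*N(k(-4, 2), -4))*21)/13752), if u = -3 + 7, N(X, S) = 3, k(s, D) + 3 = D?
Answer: 1901432/1296317 ≈ 1.4668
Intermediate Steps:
k(s, D) = -3 + D
u = 4
u*(6470/13574 + (((6*(-4))*N(k(-4, 2), -4))*21)/13752) = 4*(6470/13574 + (((6*(-4))*3)*21)/13752) = 4*(6470*(1/13574) + (-24*3*21)*(1/13752)) = 4*(3235/6787 - 72*21*(1/13752)) = 4*(3235/6787 - 1512*1/13752) = 4*(3235/6787 - 21/191) = 4*(475358/1296317) = 1901432/1296317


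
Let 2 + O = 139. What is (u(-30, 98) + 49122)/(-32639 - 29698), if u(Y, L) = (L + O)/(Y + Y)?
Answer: -589417/748044 ≈ -0.78794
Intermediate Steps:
O = 137 (O = -2 + 139 = 137)
u(Y, L) = (137 + L)/(2*Y) (u(Y, L) = (L + 137)/(Y + Y) = (137 + L)/((2*Y)) = (137 + L)*(1/(2*Y)) = (137 + L)/(2*Y))
(u(-30, 98) + 49122)/(-32639 - 29698) = ((½)*(137 + 98)/(-30) + 49122)/(-32639 - 29698) = ((½)*(-1/30)*235 + 49122)/(-62337) = (-47/12 + 49122)*(-1/62337) = (589417/12)*(-1/62337) = -589417/748044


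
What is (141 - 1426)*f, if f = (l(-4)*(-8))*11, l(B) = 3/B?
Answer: -84810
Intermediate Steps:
f = 66 (f = ((3/(-4))*(-8))*11 = ((3*(-¼))*(-8))*11 = -¾*(-8)*11 = 6*11 = 66)
(141 - 1426)*f = (141 - 1426)*66 = -1285*66 = -84810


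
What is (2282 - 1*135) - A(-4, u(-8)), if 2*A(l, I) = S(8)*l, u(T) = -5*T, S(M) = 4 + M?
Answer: 2171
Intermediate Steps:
A(l, I) = 6*l (A(l, I) = ((4 + 8)*l)/2 = (12*l)/2 = 6*l)
(2282 - 1*135) - A(-4, u(-8)) = (2282 - 1*135) - 6*(-4) = (2282 - 135) - 1*(-24) = 2147 + 24 = 2171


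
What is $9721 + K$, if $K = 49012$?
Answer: $58733$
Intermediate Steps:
$9721 + K = 9721 + 49012 = 58733$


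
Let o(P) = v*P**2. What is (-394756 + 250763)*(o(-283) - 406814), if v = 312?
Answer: -3539485309322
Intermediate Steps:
o(P) = 312*P**2
(-394756 + 250763)*(o(-283) - 406814) = (-394756 + 250763)*(312*(-283)**2 - 406814) = -143993*(312*80089 - 406814) = -143993*(24987768 - 406814) = -143993*24580954 = -3539485309322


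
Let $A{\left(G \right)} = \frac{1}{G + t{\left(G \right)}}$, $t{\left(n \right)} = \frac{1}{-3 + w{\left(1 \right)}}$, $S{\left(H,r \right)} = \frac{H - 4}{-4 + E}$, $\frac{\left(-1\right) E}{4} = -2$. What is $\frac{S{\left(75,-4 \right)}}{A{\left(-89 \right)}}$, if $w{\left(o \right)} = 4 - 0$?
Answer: $-1562$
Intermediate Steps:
$E = 8$ ($E = \left(-4\right) \left(-2\right) = 8$)
$w{\left(o \right)} = 4$ ($w{\left(o \right)} = 4 + 0 = 4$)
$S{\left(H,r \right)} = -1 + \frac{H}{4}$ ($S{\left(H,r \right)} = \frac{H - 4}{-4 + 8} = \frac{-4 + H}{4} = \left(-4 + H\right) \frac{1}{4} = -1 + \frac{H}{4}$)
$t{\left(n \right)} = 1$ ($t{\left(n \right)} = \frac{1}{-3 + 4} = 1^{-1} = 1$)
$A{\left(G \right)} = \frac{1}{1 + G}$ ($A{\left(G \right)} = \frac{1}{G + 1} = \frac{1}{1 + G}$)
$\frac{S{\left(75,-4 \right)}}{A{\left(-89 \right)}} = \frac{-1 + \frac{1}{4} \cdot 75}{\frac{1}{1 - 89}} = \frac{-1 + \frac{75}{4}}{\frac{1}{-88}} = \frac{71}{4 \left(- \frac{1}{88}\right)} = \frac{71}{4} \left(-88\right) = -1562$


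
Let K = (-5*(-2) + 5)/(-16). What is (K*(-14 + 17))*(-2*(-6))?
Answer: -135/4 ≈ -33.750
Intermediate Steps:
K = -15/16 (K = (10 + 5)*(-1/16) = 15*(-1/16) = -15/16 ≈ -0.93750)
(K*(-14 + 17))*(-2*(-6)) = (-15*(-14 + 17)/16)*(-2*(-6)) = -15/16*3*12 = -45/16*12 = -135/4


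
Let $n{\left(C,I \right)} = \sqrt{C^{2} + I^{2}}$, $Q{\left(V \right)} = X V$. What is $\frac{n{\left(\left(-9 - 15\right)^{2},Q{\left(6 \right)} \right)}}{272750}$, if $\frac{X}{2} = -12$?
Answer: $\frac{72 \sqrt{17}}{136375} \approx 0.0021768$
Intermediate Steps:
$X = -24$ ($X = 2 \left(-12\right) = -24$)
$Q{\left(V \right)} = - 24 V$
$\frac{n{\left(\left(-9 - 15\right)^{2},Q{\left(6 \right)} \right)}}{272750} = \frac{\sqrt{\left(\left(-9 - 15\right)^{2}\right)^{2} + \left(\left(-24\right) 6\right)^{2}}}{272750} = \sqrt{\left(\left(-24\right)^{2}\right)^{2} + \left(-144\right)^{2}} \cdot \frac{1}{272750} = \sqrt{576^{2} + 20736} \cdot \frac{1}{272750} = \sqrt{331776 + 20736} \cdot \frac{1}{272750} = \sqrt{352512} \cdot \frac{1}{272750} = 144 \sqrt{17} \cdot \frac{1}{272750} = \frac{72 \sqrt{17}}{136375}$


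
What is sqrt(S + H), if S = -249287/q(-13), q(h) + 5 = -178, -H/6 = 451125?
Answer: I*sqrt(90600731229)/183 ≈ 1644.8*I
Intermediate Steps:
H = -2706750 (H = -6*451125 = -2706750)
q(h) = -183 (q(h) = -5 - 178 = -183)
S = 249287/183 (S = -249287/(-183) = -249287*(-1/183) = 249287/183 ≈ 1362.2)
sqrt(S + H) = sqrt(249287/183 - 2706750) = sqrt(-495085963/183) = I*sqrt(90600731229)/183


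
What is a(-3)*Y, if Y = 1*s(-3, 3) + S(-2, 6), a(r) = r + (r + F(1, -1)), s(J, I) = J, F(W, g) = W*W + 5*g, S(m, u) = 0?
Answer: 30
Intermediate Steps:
F(W, g) = W**2 + 5*g
a(r) = -4 + 2*r (a(r) = r + (r + (1**2 + 5*(-1))) = r + (r + (1 - 5)) = r + (r - 4) = r + (-4 + r) = -4 + 2*r)
Y = -3 (Y = 1*(-3) + 0 = -3 + 0 = -3)
a(-3)*Y = (-4 + 2*(-3))*(-3) = (-4 - 6)*(-3) = -10*(-3) = 30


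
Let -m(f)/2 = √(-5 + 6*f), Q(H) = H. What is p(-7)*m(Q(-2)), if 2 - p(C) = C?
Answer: -18*I*√17 ≈ -74.216*I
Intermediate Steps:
p(C) = 2 - C
m(f) = -2*√(-5 + 6*f)
p(-7)*m(Q(-2)) = (2 - 1*(-7))*(-2*√(-5 + 6*(-2))) = (2 + 7)*(-2*√(-5 - 12)) = 9*(-2*I*√17) = -18*I*√17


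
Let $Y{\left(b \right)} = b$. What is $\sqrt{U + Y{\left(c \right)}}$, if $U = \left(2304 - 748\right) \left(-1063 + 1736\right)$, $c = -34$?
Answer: $\sqrt{1047154} \approx 1023.3$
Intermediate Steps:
$U = 1047188$ ($U = 1556 \cdot 673 = 1047188$)
$\sqrt{U + Y{\left(c \right)}} = \sqrt{1047188 - 34} = \sqrt{1047154}$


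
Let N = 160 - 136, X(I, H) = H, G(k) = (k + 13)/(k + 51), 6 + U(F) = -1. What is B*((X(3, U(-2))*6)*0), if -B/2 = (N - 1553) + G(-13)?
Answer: 0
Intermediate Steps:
U(F) = -7 (U(F) = -6 - 1 = -7)
G(k) = (13 + k)/(51 + k)
N = 24
B = 3058 (B = -2*((24 - 1553) + (13 - 13)/(51 - 13)) = -2*(-1529 + 0/38) = -2*(-1529 + (1/38)*0) = -2*(-1529 + 0) = -2*(-1529) = 3058)
B*((X(3, U(-2))*6)*0) = 3058*(-7*6*0) = 3058*(-42*0) = 3058*0 = 0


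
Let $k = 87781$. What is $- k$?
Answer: $-87781$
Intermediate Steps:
$- k = \left(-1\right) 87781 = -87781$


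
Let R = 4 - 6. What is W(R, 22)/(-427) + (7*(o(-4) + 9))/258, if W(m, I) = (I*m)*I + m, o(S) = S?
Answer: 265205/110166 ≈ 2.4073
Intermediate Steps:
R = -2
W(m, I) = m + m*I**2 (W(m, I) = m*I**2 + m = m + m*I**2)
W(R, 22)/(-427) + (7*(o(-4) + 9))/258 = -2*(1 + 22**2)/(-427) + (7*(-4 + 9))/258 = -2*(1 + 484)*(-1/427) + (7*5)*(1/258) = -2*485*(-1/427) + 35*(1/258) = -970*(-1/427) + 35/258 = 970/427 + 35/258 = 265205/110166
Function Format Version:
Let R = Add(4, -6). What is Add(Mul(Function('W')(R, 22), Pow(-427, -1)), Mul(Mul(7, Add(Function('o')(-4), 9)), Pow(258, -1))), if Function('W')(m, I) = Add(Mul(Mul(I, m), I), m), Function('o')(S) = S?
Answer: Rational(265205, 110166) ≈ 2.4073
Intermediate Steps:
R = -2
Function('W')(m, I) = Add(m, Mul(m, Pow(I, 2))) (Function('W')(m, I) = Add(Mul(m, Pow(I, 2)), m) = Add(m, Mul(m, Pow(I, 2))))
Add(Mul(Function('W')(R, 22), Pow(-427, -1)), Mul(Mul(7, Add(Function('o')(-4), 9)), Pow(258, -1))) = Add(Mul(Mul(-2, Add(1, Pow(22, 2))), Pow(-427, -1)), Mul(Mul(7, Add(-4, 9)), Pow(258, -1))) = Add(Mul(Mul(-2, Add(1, 484)), Rational(-1, 427)), Mul(Mul(7, 5), Rational(1, 258))) = Add(Mul(Mul(-2, 485), Rational(-1, 427)), Mul(35, Rational(1, 258))) = Add(Mul(-970, Rational(-1, 427)), Rational(35, 258)) = Add(Rational(970, 427), Rational(35, 258)) = Rational(265205, 110166)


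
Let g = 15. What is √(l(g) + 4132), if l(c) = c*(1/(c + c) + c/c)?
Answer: √16590/2 ≈ 64.401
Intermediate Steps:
l(c) = c*(1 + 1/(2*c)) (l(c) = c*(1/(2*c) + 1) = c*(1 + 1/(2*c)))
√(l(g) + 4132) = √((½ + 15) + 4132) = √(31/2 + 4132) = √(8295/2) = √16590/2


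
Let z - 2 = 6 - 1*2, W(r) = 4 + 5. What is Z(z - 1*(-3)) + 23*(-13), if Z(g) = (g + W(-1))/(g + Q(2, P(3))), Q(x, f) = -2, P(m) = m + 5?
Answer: -2075/7 ≈ -296.43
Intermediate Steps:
W(r) = 9
z = 6 (z = 2 + (6 - 1*2) = 2 + (6 - 2) = 2 + 4 = 6)
P(m) = 5 + m
Z(g) = (9 + g)/(-2 + g) (Z(g) = (g + 9)/(g - 2) = (9 + g)/(-2 + g))
Z(z - 1*(-3)) + 23*(-13) = (9 + (6 - 1*(-3)))/(-2 + (6 - 1*(-3))) + 23*(-13) = (9 + (6 + 3))/(-2 + (6 + 3)) - 299 = (9 + 9)/(-2 + 9) - 299 = 18/7 - 299 = -2075/7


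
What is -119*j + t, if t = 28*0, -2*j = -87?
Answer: -10353/2 ≈ -5176.5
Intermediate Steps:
j = 87/2 (j = -½*(-87) = 87/2 ≈ 43.500)
t = 0
-119*j + t = -119*87/2 + 0 = -10353/2 + 0 = -10353/2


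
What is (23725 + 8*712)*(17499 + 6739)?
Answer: 713106198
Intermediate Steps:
(23725 + 8*712)*(17499 + 6739) = (23725 + 5696)*24238 = 29421*24238 = 713106198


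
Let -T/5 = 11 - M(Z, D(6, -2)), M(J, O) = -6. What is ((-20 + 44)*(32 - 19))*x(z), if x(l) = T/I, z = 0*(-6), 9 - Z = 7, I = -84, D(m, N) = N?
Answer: 2210/7 ≈ 315.71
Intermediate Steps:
Z = 2 (Z = 9 - 1*7 = 9 - 7 = 2)
T = -85 (T = -5*(11 - 1*(-6)) = -5*(11 + 6) = -5*17 = -85)
z = 0
x(l) = 85/84 (x(l) = -85/(-84) = -85*(-1/84) = 85/84)
((-20 + 44)*(32 - 19))*x(z) = ((-20 + 44)*(32 - 19))*(85/84) = (24*13)*(85/84) = 312*(85/84) = 2210/7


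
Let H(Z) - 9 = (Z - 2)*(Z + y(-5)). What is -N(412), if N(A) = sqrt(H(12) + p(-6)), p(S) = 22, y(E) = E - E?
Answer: -sqrt(151) ≈ -12.288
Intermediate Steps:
y(E) = 0
H(Z) = 9 + Z*(-2 + Z) (H(Z) = 9 + (Z - 2)*(Z + 0) = 9 + (-2 + Z)*Z = 9 + Z*(-2 + Z))
N(A) = sqrt(151) (N(A) = sqrt((9 + 12**2 - 2*12) + 22) = sqrt((9 + 144 - 24) + 22) = sqrt(129 + 22) = sqrt(151))
-N(412) = -sqrt(151)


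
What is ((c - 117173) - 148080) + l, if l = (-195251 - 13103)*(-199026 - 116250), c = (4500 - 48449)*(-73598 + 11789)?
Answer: 68405194192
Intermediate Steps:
c = 2716443741 (c = -43949*(-61809) = 2716443741)
l = 65689015704 (l = -208354*(-315276) = 65689015704)
((c - 117173) - 148080) + l = ((2716443741 - 117173) - 148080) + 65689015704 = (2716326568 - 148080) + 65689015704 = 2716178488 + 65689015704 = 68405194192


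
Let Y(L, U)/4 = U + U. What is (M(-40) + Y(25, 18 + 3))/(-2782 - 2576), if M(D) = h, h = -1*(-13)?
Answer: -181/5358 ≈ -0.033781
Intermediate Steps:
h = 13
Y(L, U) = 8*U (Y(L, U) = 4*(U + U) = 4*(2*U) = 8*U)
M(D) = 13
(M(-40) + Y(25, 18 + 3))/(-2782 - 2576) = (13 + 8*(18 + 3))/(-2782 - 2576) = (13 + 8*21)/(-5358) = (13 + 168)*(-1/5358) = 181*(-1/5358) = -181/5358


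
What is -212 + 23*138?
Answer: 2962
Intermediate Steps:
-212 + 23*138 = -212 + 3174 = 2962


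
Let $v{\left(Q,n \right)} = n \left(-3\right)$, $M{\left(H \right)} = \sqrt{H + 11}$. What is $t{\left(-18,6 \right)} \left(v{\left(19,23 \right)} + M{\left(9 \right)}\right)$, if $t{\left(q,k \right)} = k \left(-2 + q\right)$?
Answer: $8280 - 240 \sqrt{5} \approx 7743.3$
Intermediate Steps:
$M{\left(H \right)} = \sqrt{11 + H}$
$v{\left(Q,n \right)} = - 3 n$
$t{\left(-18,6 \right)} \left(v{\left(19,23 \right)} + M{\left(9 \right)}\right) = 6 \left(-2 - 18\right) \left(\left(-3\right) 23 + \sqrt{11 + 9}\right) = 6 \left(-20\right) \left(-69 + \sqrt{20}\right) = - 120 \left(-69 + 2 \sqrt{5}\right) = 8280 - 240 \sqrt{5}$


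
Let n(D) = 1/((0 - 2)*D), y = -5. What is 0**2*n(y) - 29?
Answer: -29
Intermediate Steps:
n(D) = -1/(2*D) (n(D) = 1/(-2*D) = -1/(2*D))
0**2*n(y) - 29 = 0**2*(-1/2/(-5)) - 29 = 0*(-1/2*(-1/5)) - 29 = 0*(1/10) - 29 = 0 - 29 = -29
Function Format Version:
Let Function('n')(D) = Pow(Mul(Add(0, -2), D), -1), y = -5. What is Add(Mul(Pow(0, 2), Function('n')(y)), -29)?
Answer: -29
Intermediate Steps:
Function('n')(D) = Mul(Rational(-1, 2), Pow(D, -1)) (Function('n')(D) = Pow(Mul(-2, D), -1) = Mul(Rational(-1, 2), Pow(D, -1)))
Add(Mul(Pow(0, 2), Function('n')(y)), -29) = Add(Mul(Pow(0, 2), Mul(Rational(-1, 2), Pow(-5, -1))), -29) = Add(Mul(0, Mul(Rational(-1, 2), Rational(-1, 5))), -29) = Add(Mul(0, Rational(1, 10)), -29) = Add(0, -29) = -29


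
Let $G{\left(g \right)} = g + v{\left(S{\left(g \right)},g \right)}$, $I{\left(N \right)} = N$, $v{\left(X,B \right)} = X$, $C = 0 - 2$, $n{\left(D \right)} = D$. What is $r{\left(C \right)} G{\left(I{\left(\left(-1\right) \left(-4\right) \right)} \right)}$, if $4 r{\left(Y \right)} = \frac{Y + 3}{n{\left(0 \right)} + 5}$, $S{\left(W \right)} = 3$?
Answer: $\frac{7}{20} \approx 0.35$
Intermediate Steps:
$C = -2$ ($C = 0 - 2 = -2$)
$r{\left(Y \right)} = \frac{3}{20} + \frac{Y}{20}$ ($r{\left(Y \right)} = \frac{\left(Y + 3\right) \frac{1}{0 + 5}}{4} = \frac{\left(3 + Y\right) \frac{1}{5}}{4} = \frac{\frac{3}{5} + \frac{Y}{5}}{4} = \frac{3}{20} + \frac{Y}{20}$)
$G{\left(g \right)} = 3 + g$ ($G{\left(g \right)} = g + 3 = 3 + g$)
$r{\left(C \right)} G{\left(I{\left(\left(-1\right) \left(-4\right) \right)} \right)} = \left(\frac{3}{20} + \frac{1}{20} \left(-2\right)\right) \left(3 - -4\right) = \left(\frac{3}{20} - \frac{1}{10}\right) \left(3 + 4\right) = \frac{1}{20} \cdot 7 = \frac{7}{20}$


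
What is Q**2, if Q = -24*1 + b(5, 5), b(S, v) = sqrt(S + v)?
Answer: (24 - sqrt(10))**2 ≈ 434.21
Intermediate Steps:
Q = -24 + sqrt(10) (Q = -24*1 + sqrt(5 + 5) = -24 + sqrt(10) ≈ -20.838)
Q**2 = (-24 + sqrt(10))**2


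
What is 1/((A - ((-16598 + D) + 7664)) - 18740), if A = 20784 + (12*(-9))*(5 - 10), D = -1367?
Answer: 1/12885 ≈ 7.7610e-5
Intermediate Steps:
A = 21324 (A = 20784 - 108*(-5) = 20784 + 540 = 21324)
1/((A - ((-16598 + D) + 7664)) - 18740) = 1/((21324 - ((-16598 - 1367) + 7664)) - 18740) = 1/((21324 - (-17965 + 7664)) - 18740) = 1/((21324 - 1*(-10301)) - 18740) = 1/((21324 + 10301) - 18740) = 1/(31625 - 18740) = 1/12885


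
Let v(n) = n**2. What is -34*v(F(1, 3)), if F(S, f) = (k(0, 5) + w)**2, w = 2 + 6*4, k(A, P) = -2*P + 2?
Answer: -3569184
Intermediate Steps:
k(A, P) = 2 - 2*P
w = 26 (w = 2 + 24 = 26)
F(S, f) = 324 (F(S, f) = ((2 - 2*5) + 26)**2 = ((2 - 10) + 26)**2 = (-8 + 26)**2 = 18**2 = 324)
-34*v(F(1, 3)) = -34*324**2 = -34*104976 = -3569184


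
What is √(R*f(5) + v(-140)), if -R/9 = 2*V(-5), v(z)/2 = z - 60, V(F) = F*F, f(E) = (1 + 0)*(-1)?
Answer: 5*√2 ≈ 7.0711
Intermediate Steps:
f(E) = -1 (f(E) = 1*(-1) = -1)
V(F) = F²
v(z) = -120 + 2*z (v(z) = 2*(z - 60) = 2*(-60 + z) = -120 + 2*z)
R = -450 (R = -18*(-5)² = -18*25 = -9*50 = -450)
√(R*f(5) + v(-140)) = √(-450*(-1) + (-120 + 2*(-140))) = √(450 + (-120 - 280)) = √(450 - 400) = √50 = 5*√2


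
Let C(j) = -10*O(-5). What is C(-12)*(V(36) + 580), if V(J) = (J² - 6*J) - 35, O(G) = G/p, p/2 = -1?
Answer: -40625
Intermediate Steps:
p = -2 (p = 2*(-1) = -2)
O(G) = -G/2 (O(G) = G/(-2) = G*(-½) = -G/2)
C(j) = -25 (C(j) = -(-5)*(-5) = -10*5/2 = -25)
V(J) = -35 + J² - 6*J
C(-12)*(V(36) + 580) = -25*((-35 + 36² - 6*36) + 580) = -25*((-35 + 1296 - 216) + 580) = -25*(1045 + 580) = -25*1625 = -40625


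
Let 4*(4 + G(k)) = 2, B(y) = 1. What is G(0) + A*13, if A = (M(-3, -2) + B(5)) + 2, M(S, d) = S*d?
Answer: 227/2 ≈ 113.50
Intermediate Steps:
G(k) = -7/2 (G(k) = -4 + (¼)*2 = -4 + ½ = -7/2)
A = 9 (A = (-3*(-2) + 1) + 2 = (6 + 1) + 2 = 7 + 2 = 9)
G(0) + A*13 = -7/2 + 9*13 = -7/2 + 117 = 227/2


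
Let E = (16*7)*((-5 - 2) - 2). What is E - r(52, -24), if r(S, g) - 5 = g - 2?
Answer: -987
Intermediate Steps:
r(S, g) = 3 + g (r(S, g) = 5 + (g - 2) = 5 + (-2 + g) = 3 + g)
E = -1008 (E = 112*(-7 - 2) = 112*(-9) = -1008)
E - r(52, -24) = -1008 - (3 - 24) = -1008 - 1*(-21) = -1008 + 21 = -987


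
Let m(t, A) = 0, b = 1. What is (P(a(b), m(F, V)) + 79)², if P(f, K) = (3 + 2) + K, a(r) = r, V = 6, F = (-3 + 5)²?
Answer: 7056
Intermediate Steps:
F = 4 (F = 2² = 4)
P(f, K) = 5 + K
(P(a(b), m(F, V)) + 79)² = ((5 + 0) + 79)² = (5 + 79)² = 84² = 7056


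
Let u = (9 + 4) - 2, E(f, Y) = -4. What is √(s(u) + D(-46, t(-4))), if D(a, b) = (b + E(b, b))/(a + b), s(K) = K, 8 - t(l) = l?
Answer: √3111/17 ≈ 3.2810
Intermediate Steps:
u = 11 (u = 13 - 2 = 11)
t(l) = 8 - l
D(a, b) = (-4 + b)/(a + b) (D(a, b) = (b - 4)/(a + b) = (-4 + b)/(a + b))
√(s(u) + D(-46, t(-4))) = √(11 + (-4 + (8 - 1*(-4)))/(-46 + (8 - 1*(-4)))) = √(11 + (-4 + (8 + 4))/(-46 + (8 + 4))) = √(11 + (-4 + 12)/(-46 + 12)) = √(11 + 8/(-34)) = √(11 - 1/34*8) = √(11 - 4/17) = √(183/17) = √3111/17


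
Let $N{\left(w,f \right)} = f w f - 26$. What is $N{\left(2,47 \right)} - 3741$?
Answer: $651$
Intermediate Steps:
$N{\left(w,f \right)} = -26 + w f^{2}$ ($N{\left(w,f \right)} = w f^{2} - 26 = -26 + w f^{2}$)
$N{\left(2,47 \right)} - 3741 = \left(-26 + 2 \cdot 47^{2}\right) - 3741 = \left(-26 + 2 \cdot 2209\right) - 3741 = \left(-26 + 4418\right) - 3741 = 4392 - 3741 = 651$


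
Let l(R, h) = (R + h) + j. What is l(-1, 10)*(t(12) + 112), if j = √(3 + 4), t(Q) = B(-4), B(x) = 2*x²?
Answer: 1296 + 144*√7 ≈ 1677.0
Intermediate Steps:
t(Q) = 32 (t(Q) = 2*(-4)² = 2*16 = 32)
j = √7 ≈ 2.6458
l(R, h) = R + h + √7 (l(R, h) = (R + h) + √7 = R + h + √7)
l(-1, 10)*(t(12) + 112) = (-1 + 10 + √7)*(32 + 112) = (9 + √7)*144 = 1296 + 144*√7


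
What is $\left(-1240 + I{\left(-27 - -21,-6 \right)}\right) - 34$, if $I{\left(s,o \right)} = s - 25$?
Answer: $-1305$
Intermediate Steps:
$I{\left(s,o \right)} = -25 + s$ ($I{\left(s,o \right)} = s - 25 = -25 + s$)
$\left(-1240 + I{\left(-27 - -21,-6 \right)}\right) - 34 = \left(-1240 - 31\right) - 34 = -1271 - 34 = -1305$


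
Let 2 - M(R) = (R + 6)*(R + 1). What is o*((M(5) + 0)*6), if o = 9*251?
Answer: -867456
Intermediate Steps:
M(R) = 2 - (1 + R)*(6 + R) (M(R) = 2 - (R + 6)*(R + 1) = 2 - (6 + R)*(1 + R) = 2 - (1 + R)*(6 + R))
o = 2259
o*((M(5) + 0)*6) = 2259*(((-4 - 1*5**2 - 7*5) + 0)*6) = 2259*(((-4 - 1*25 - 35) + 0)*6) = 2259*(((-4 - 25 - 35) + 0)*6) = 2259*((-64 + 0)*6) = 2259*(-64*6) = 2259*(-384) = -867456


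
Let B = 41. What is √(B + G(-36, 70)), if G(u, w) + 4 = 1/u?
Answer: 11*√11/6 ≈ 6.0805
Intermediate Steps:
G(u, w) = -4 + 1/u
√(B + G(-36, 70)) = √(41 + (-4 + 1/(-36))) = √(41 + (-4 - 1/36)) = √(41 - 145/36) = √(1331/36) = 11*√11/6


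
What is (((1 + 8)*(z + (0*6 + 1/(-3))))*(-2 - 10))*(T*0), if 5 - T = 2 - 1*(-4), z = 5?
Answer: 0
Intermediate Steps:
T = -1 (T = 5 - (2 - 1*(-4)) = 5 - (2 + 4) = 5 - 1*6 = 5 - 6 = -1)
(((1 + 8)*(z + (0*6 + 1/(-3))))*(-2 - 10))*(T*0) = (((1 + 8)*(5 + (0*6 + 1/(-3))))*(-2 - 10))*(-1*0) = ((9*(5 + (0 - 1/3)))*(-12))*0 = ((9*(5 - 1/3))*(-12))*0 = ((9*(14/3))*(-12))*0 = (42*(-12))*0 = -504*0 = 0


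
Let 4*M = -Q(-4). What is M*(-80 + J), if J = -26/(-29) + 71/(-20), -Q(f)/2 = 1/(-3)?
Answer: 47939/3480 ≈ 13.776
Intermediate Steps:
Q(f) = ⅔ (Q(f) = -2/(-3) = -2*(-⅓) = ⅔)
J = -1539/580 (J = -26*(-1/29) + 71*(-1/20) = 26/29 - 71/20 = -1539/580 ≈ -2.6535)
M = -⅙ (M = (-1*⅔)/4 = (¼)*(-⅔) = -⅙ ≈ -0.16667)
M*(-80 + J) = -(-80 - 1539/580)/6 = -⅙*(-47939/580) = 47939/3480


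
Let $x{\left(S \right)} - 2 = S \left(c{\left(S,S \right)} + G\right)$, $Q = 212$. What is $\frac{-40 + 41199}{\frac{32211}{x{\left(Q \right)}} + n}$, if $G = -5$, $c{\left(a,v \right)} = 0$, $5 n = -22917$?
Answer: $- \frac{217731110}{24407241} \approx -8.9208$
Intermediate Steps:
$n = - \frac{22917}{5}$ ($n = \frac{1}{5} \left(-22917\right) = - \frac{22917}{5} \approx -4583.4$)
$x{\left(S \right)} = 2 - 5 S$ ($x{\left(S \right)} = 2 + S \left(0 - 5\right) = 2 + S \left(-5\right) = 2 - 5 S$)
$\frac{-40 + 41199}{\frac{32211}{x{\left(Q \right)}} + n} = \frac{-40 + 41199}{\frac{32211}{2 - 1060} - \frac{22917}{5}} = \frac{41159}{\frac{32211}{2 - 1060} - \frac{22917}{5}} = \frac{41159}{\frac{32211}{-1058} - \frac{22917}{5}} = \frac{41159}{32211 \left(- \frac{1}{1058}\right) - \frac{22917}{5}} = \frac{41159}{- \frac{32211}{1058} - \frac{22917}{5}} = \frac{41159}{- \frac{24407241}{5290}} = 41159 \left(- \frac{5290}{24407241}\right) = - \frac{217731110}{24407241}$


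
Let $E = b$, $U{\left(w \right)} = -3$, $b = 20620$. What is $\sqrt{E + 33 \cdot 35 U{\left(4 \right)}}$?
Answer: $\sqrt{17155} \approx 130.98$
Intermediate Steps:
$E = 20620$
$\sqrt{E + 33 \cdot 35 U{\left(4 \right)}} = \sqrt{20620 + 33 \cdot 35 \left(-3\right)} = \sqrt{20620 + 1155 \left(-3\right)} = \sqrt{20620 - 3465} = \sqrt{17155}$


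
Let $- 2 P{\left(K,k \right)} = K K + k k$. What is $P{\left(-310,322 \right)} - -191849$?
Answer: $91957$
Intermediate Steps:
$P{\left(K,k \right)} = - \frac{K^{2}}{2} - \frac{k^{2}}{2}$ ($P{\left(K,k \right)} = - \frac{K K + k k}{2} = - \frac{K^{2} + k^{2}}{2} = - \frac{K^{2}}{2} - \frac{k^{2}}{2}$)
$P{\left(-310,322 \right)} - -191849 = \left(- \frac{\left(-310\right)^{2}}{2} - \frac{322^{2}}{2}\right) - -191849 = \left(\left(- \frac{1}{2}\right) 96100 - 51842\right) + 191849 = \left(-48050 - 51842\right) + 191849 = -99892 + 191849 = 91957$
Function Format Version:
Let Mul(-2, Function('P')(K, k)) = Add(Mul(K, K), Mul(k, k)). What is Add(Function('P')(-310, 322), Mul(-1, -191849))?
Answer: 91957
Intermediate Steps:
Function('P')(K, k) = Add(Mul(Rational(-1, 2), Pow(K, 2)), Mul(Rational(-1, 2), Pow(k, 2))) (Function('P')(K, k) = Mul(Rational(-1, 2), Add(Mul(K, K), Mul(k, k))) = Mul(Rational(-1, 2), Add(Pow(K, 2), Pow(k, 2))) = Add(Mul(Rational(-1, 2), Pow(K, 2)), Mul(Rational(-1, 2), Pow(k, 2))))
Add(Function('P')(-310, 322), Mul(-1, -191849)) = Add(Add(Mul(Rational(-1, 2), Pow(-310, 2)), Mul(Rational(-1, 2), Pow(322, 2))), Mul(-1, -191849)) = Add(Add(Mul(Rational(-1, 2), 96100), Mul(Rational(-1, 2), 103684)), 191849) = Add(Add(-48050, -51842), 191849) = Add(-99892, 191849) = 91957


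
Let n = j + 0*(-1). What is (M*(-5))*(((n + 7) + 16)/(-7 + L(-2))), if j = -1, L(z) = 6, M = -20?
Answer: -2200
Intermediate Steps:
n = -1 (n = -1 + 0*(-1) = -1 + 0 = -1)
(M*(-5))*(((n + 7) + 16)/(-7 + L(-2))) = (-20*(-5))*(((-1 + 7) + 16)/(-7 + 6)) = 100*((6 + 16)/(-1)) = 100*(22*(-1)) = 100*(-22) = -2200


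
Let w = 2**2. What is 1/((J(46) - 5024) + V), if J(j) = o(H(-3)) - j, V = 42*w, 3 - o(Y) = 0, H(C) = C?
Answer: -1/4899 ≈ -0.00020412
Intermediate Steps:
o(Y) = 3 (o(Y) = 3 - 1*0 = 3 + 0 = 3)
w = 4
V = 168 (V = 42*4 = 168)
J(j) = 3 - j
1/((J(46) - 5024) + V) = 1/(((3 - 1*46) - 5024) + 168) = 1/(((3 - 46) - 5024) + 168) = 1/((-43 - 5024) + 168) = 1/(-5067 + 168) = 1/(-4899) = -1/4899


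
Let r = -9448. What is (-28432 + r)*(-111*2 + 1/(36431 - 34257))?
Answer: 9140955380/1087 ≈ 8.4093e+6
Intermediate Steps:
(-28432 + r)*(-111*2 + 1/(36431 - 34257)) = (-28432 - 9448)*(-111*2 + 1/(36431 - 34257)) = -37880*(-222 + 1/2174) = -37880*(-482627/2174) = 9140955380/1087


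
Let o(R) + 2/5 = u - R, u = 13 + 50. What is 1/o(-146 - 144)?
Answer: 5/1763 ≈ 0.0028361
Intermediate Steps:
u = 63
o(R) = 313/5 - R (o(R) = -⅖ + (63 - R) = 313/5 - R)
1/o(-146 - 144) = 1/(313/5 - (-146 - 144)) = 1/(313/5 - 1*(-290)) = 1/(313/5 + 290) = 1/(1763/5) = 5/1763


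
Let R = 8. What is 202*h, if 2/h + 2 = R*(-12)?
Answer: -202/49 ≈ -4.1225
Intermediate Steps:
h = -1/49 (h = 2/(-2 + 8*(-12)) = 2/(-2 - 96) = 2/(-98) = 2*(-1/98) = -1/49 ≈ -0.020408)
202*h = 202*(-1/49) = -202/49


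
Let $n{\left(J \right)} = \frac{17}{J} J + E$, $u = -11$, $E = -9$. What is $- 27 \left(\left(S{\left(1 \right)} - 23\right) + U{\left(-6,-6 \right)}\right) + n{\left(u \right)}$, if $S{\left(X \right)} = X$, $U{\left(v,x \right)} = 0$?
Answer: $602$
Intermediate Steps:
$n{\left(J \right)} = 8$ ($n{\left(J \right)} = \frac{17}{J} J - 9 = 17 - 9 = 8$)
$- 27 \left(\left(S{\left(1 \right)} - 23\right) + U{\left(-6,-6 \right)}\right) + n{\left(u \right)} = - 27 \left(\left(1 - 23\right) + 0\right) + 8 = - 27 \left(-22 + 0\right) + 8 = \left(-27\right) \left(-22\right) + 8 = 594 + 8 = 602$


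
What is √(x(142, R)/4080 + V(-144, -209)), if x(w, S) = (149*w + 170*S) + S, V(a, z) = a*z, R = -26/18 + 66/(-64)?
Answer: √2004298607190/8160 ≈ 173.50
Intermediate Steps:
R = -713/288 (R = -26*1/18 + 66*(-1/64) = -13/9 - 33/32 = -713/288 ≈ -2.4757)
x(w, S) = 149*w + 171*S
√(x(142, R)/4080 + V(-144, -209)) = √((149*142 + 171*(-713/288))/4080 - 144*(-209)) = √((21158 - 13547/32)*(1/4080) + 30096) = √((663509/32)*(1/4080) + 30096) = √(663509/130560 + 30096) = √(3929997269/130560) = √2004298607190/8160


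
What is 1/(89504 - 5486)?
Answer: 1/84018 ≈ 1.1902e-5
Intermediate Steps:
1/(89504 - 5486) = 1/84018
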